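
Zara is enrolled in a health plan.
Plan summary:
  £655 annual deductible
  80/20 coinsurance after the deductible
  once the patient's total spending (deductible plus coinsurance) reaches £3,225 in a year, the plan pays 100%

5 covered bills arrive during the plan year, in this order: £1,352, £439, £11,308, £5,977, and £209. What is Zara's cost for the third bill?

Claim 1 — £1,352: £655 finishes the deductible; £697 goes to coinsurance; patient's 20% is £139.40. Patient owes £794.40 (running OOP £794.40).
Claim 2 — £439: deductible already satisfied, so patient's share is 20% × £439 = £87.80. Patient owes £87.80 (running OOP £882.20).
Claim 3 — £11,308: deductible already satisfied, so patient's share is 20% × £11,308 = £2,261.60. Patient owes £2,261.60 (running OOP £3,143.80).

£2,261.60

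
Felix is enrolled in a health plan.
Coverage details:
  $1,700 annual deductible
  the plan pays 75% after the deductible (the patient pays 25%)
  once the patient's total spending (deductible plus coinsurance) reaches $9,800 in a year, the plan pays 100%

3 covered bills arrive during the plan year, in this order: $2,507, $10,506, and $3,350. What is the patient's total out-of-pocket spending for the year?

$5,365.75

#1 ($2,507): $1,700 to deductible, leaving $807; patient's 25% is $201.75. Cost to patient: $1,901.75. OOP to date $1,901.75.
#2 ($10,506): deductible met; 25% of $10,506 = $2,626.50. Patient pays $2,626.50; OOP now $4,528.25.
#3 ($3,350): deductible already satisfied, so patient's share is 25% × $3,350 = $837.50. Cost to patient: $837.50. OOP to date $5,365.75.
Total paid by the patient: $1,901.75 + $2,626.50 + $837.50 = $5,365.75.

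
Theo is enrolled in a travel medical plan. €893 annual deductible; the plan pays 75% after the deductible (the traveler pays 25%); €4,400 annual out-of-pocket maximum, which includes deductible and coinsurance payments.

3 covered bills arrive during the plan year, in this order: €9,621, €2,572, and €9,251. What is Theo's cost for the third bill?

Bill 1, €9,621: €893 to deductible, leaving €8,728; traveler's 25% is €2,182. Traveler pays €3,075; OOP now €3,075.
Bill 2, €2,572: deductible met; 25% of €2,572 = €643. Cost to traveler: €643. OOP to date €3,718.
Bill 3, €9,251: deductible already satisfied, so traveler's share is 25% × €9,251 = €2,312.75. OOP would hit €6,030.75 > €4,400, so the cap limits the traveler to €4,400 − €3,718 = €682.

€682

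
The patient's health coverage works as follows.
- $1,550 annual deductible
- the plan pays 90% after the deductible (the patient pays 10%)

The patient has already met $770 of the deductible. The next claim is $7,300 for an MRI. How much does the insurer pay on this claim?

$770 of the $1,550 deductible is already met, leaving $780.
The remaining $6,520 (= $7,300 − $780) moves to coinsurance.
Patient's 10% share of $6,520 is $652.
So the patient owes $780 + $652 = $1,432.
Insurer pays the balance: $7,300 − $1,432 = $5,868.

$5,868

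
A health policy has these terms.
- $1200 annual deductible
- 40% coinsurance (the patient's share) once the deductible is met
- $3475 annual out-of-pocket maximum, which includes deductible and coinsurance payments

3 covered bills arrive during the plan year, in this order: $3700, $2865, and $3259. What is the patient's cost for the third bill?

$129

Bill 1, $3700: $1200 to deductible, leaving $2500; coinsurance $2500 × 40% = $1000. Cost to patient: $2200. OOP to date $2200.
Bill 2, $2865: 40% coinsurance on $2865 = $1146. Patient pays $1146; OOP now $3346.
Bill 3, $3259: deductible met; 40% of $3259 = $1303.60. That would push OOP to $4649.60, over the $3475 cap, so patient pays $3475 − $3346 = $129.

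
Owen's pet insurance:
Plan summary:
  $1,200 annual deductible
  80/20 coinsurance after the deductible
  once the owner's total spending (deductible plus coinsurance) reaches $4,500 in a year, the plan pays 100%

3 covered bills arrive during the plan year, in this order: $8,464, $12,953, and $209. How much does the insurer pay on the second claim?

Claim 1 — $8,464: $1,200 to deductible, leaving $7,264; 20% of $7,264 = $1,452.80. Cost to owner: $2,652.80. OOP to date $2,652.80. Insurer: $8,464 − $2,652.80 = $5,811.20.
Claim 2 — $12,953: deductible already satisfied, so owner's share is 20% × $12,953 = $2,590.60. OOP would hit $5,243.40 > $4,500, so the cap limits the owner to $4,500 − $2,652.80 = $1,847.20. Insurer: $12,953 − $1,847.20 = $11,105.80.

$11,105.80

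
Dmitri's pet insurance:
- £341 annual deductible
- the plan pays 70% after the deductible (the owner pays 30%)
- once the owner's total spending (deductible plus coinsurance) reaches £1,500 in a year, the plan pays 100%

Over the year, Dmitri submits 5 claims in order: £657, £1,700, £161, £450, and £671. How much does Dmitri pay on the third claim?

#1 (£657): £341 to deductible, leaving £316; 30% of £316 = £94.80. Cost to owner: £435.80. OOP to date £435.80.
#2 (£1,700): deductible already satisfied, so owner's share is 30% × £1,700 = £510. Owner pays £510; OOP now £945.80.
#3 (£161): 30% coinsurance on £161 = £48.30. Cost to owner: £48.30. OOP to date £994.10.

£48.30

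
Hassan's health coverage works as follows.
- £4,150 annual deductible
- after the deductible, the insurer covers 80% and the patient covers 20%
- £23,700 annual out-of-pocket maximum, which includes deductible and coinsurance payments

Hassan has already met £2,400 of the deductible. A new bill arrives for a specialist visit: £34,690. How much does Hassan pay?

£8,338

Deductible still to meet: £4,150 − £2,400 = £1,750.
The remaining £32,940 (= £34,690 − £1,750) moves to coinsurance.
Coinsurance: £32,940 × 20% = £6,588.
Patient responsibility before any cap: £1,750 + £6,588 = £8,338.
Cumulative spending £2,400 + £8,338 = £10,738 stays under the £23,700 maximum.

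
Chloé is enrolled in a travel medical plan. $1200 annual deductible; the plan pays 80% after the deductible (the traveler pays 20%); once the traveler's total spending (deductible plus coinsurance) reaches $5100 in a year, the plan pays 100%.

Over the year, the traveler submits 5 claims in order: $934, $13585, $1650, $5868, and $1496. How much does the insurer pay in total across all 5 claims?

Claim 1 — $934: fully absorbed by the deductible. Traveler pays $934; OOP now $934. Insurer: $934 − $934 = $0.
Claim 2 — $13585: deductible takes $266, $13319 remains; 20% of $13319 = $2663.80. Traveler owes $2929.80 (running OOP $3863.80). Insurer: $13585 − $2929.80 = $10655.20.
Claim 3 — $1650: deductible already satisfied, so traveler's share is 20% × $1650 = $330. Cost to traveler: $330. OOP to date $4193.80. Insurer: $1650 − $330 = $1320.
Claim 4 — $5868: 20% coinsurance on $5868 = $1173.60. That would push OOP to $5367.40, over the $5100 cap, so traveler pays $5100 − $4193.80 = $906.20. Plan pays $5868 − $906.20 = $4961.80.
Claim 5 — $1496: deductible already satisfied, so traveler's share is 20% × $1496 = $299.20. OOP would hit $5399.20 > $5100, so the cap limits the traveler to $5100 − $5100 = $0. Plan pays $1496 − $0 = $1496.
Insurer total = bills − traveler's total = $23533 − $5100 = $18433.

$18433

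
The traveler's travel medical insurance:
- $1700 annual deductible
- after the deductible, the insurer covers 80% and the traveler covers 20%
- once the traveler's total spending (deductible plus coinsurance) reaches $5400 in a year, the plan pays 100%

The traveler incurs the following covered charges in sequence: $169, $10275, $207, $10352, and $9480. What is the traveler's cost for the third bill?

Claim 1 ($169): entire amount goes to the deductible. Cost to traveler: $169. OOP to date $169.
Claim 2 ($10275): $1531 to deductible, leaving $8744; traveler's 20% is $1748.80. Traveler pays $3279.80; OOP now $3448.80.
Claim 3 ($207): deductible met; 20% of $207 = $41.40. Traveler pays $41.40; OOP now $3490.20.

$41.40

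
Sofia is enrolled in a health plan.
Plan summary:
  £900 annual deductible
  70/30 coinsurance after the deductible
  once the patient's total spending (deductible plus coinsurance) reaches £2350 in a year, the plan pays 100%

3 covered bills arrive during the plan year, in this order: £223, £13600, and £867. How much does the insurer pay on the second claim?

Claim 1 — £223: all of it applies to the deductible. Patient pays £223; OOP now £223. Plan pays £223 − £223 = £0.
Claim 2 — £13600: deductible takes £677, £12923 remains; 30% of £12923 = £3876.90. Claim cost before the cap: £677 + £3876.90 = £4553.90. That would push OOP to £4776.90, over the £2350 cap, so patient pays £2350 − £223 = £2127. Insurer: £13600 − £2127 = £11473.

£11473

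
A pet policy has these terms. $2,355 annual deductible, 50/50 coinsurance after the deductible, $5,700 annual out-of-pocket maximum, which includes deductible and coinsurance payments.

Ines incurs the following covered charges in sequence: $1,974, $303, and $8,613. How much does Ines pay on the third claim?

Bill 1, $1,974: all of it applies to the deductible. Owner owes $1,974 (running OOP $1,974).
Bill 2, $303: entire amount goes to the deductible. Cost to owner: $303. OOP to date $2,277.
Bill 3, $8,613: $78 to deductible, leaving $8,535; coinsurance $8,535 × 50% = $4,267.50. Deductible plus coinsurance: $78 + $4,267.50 = $4,345.50. Adding that to $2,277 gives $6,622.50, past the $5,700 cap; owner pays only $5,700 − $2,277 = $3,423.

$3,423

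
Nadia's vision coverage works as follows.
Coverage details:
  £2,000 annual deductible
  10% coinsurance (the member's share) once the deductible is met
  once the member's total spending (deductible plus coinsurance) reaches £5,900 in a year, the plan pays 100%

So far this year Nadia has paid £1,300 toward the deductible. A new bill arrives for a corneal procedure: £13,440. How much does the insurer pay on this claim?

£11,466

Remaining deductible: £2,000 − £1,300 = £700.
After the £700 deductible portion, £13,440 − £700 = £12,740 is subject to coinsurance.
Member's 10% share of £12,740 is £1,274.
Member responsibility before any cap: £700 + £1,274 = £1,974.
Year-to-date out-of-pocket becomes £1,300 + £1,974 = £3,274, still under the £5,900 maximum, so no cap applies.
Insurer pays the balance: £13,440 − £1,974 = £11,466.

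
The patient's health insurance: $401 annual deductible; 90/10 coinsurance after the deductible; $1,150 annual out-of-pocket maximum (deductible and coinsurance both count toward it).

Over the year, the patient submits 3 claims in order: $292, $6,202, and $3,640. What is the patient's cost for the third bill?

Claim 1 ($292): all of it applies to the deductible. Patient pays $292; OOP now $292.
Claim 2 ($6,202): deductible takes $109, $6,093 remains; coinsurance $6,093 × 10% = $609.30. Cost to patient: $718.30. OOP to date $1,010.30.
Claim 3 ($3,640): deductible already satisfied, so patient's share is 10% × $3,640 = $364. OOP would hit $1,374.30 > $1,150, so the cap limits the patient to $1,150 − $1,010.30 = $139.70.

$139.70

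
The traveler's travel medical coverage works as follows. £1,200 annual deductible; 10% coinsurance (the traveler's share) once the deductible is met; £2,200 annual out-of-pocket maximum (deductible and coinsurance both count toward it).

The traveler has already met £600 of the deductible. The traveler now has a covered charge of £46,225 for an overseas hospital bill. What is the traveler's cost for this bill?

£1,600

Remaining deductible: £1,200 − £600 = £600.
The remaining £45,625 (= £46,225 − £600) moves to coinsurance.
Coinsurance: £45,625 × 10% = £4,562.50.
That puts the traveler's cost at £600 + £4,562.50 = £5,162.50 before any cap.
That would bring total out-of-pocket to £5,762.50, past the £2,200 cap. The traveler is capped at £2,200 − £600 = £1,600 on this claim.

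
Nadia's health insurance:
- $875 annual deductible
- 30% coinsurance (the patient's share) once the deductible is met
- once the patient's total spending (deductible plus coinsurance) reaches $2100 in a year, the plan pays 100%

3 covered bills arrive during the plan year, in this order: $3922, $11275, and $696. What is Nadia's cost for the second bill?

$310.90

#1 ($3922): deductible takes $875, $3047 remains; coinsurance $3047 × 30% = $914.10. Patient pays $1789.10; OOP now $1789.10.
#2 ($11275): deductible already satisfied, so patient's share is 30% × $11275 = $3382.50. Adding that to $1789.10 gives $5171.60, past the $2100 cap; patient pays only $2100 − $1789.10 = $310.90.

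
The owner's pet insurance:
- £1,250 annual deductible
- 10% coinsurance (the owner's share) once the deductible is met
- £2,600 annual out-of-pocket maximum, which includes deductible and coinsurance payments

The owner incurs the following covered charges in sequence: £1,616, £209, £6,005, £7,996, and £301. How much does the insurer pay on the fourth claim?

Bill 1, £1,616: £1,250 to deductible, leaving £366; 10% of £366 = £36.60. Cost to owner: £1,286.60. OOP to date £1,286.60. Insurer: £1,616 − £1,286.60 = £329.40.
Bill 2, £209: 10% coinsurance on £209 = £20.90. Cost to owner: £20.90. OOP to date £1,307.50. Plan pays £209 − £20.90 = £188.10.
Bill 3, £6,005: deductible met; 10% of £6,005 = £600.50. Owner pays £600.50; OOP now £1,908. Insurer: £6,005 − £600.50 = £5,404.50.
Bill 4, £7,996: deductible already satisfied, so owner's share is 10% × £7,996 = £799.60. Adding that to £1,908 gives £2,707.60, past the £2,600 cap; owner pays only £2,600 − £1,908 = £692. Plan pays £7,996 − £692 = £7,304.

£7,304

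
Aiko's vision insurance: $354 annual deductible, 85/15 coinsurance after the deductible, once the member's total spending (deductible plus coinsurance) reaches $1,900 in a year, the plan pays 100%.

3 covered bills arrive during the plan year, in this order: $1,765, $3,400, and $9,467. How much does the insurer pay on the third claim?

$8,642.65

#1 ($1,765): deductible takes $354, $1,411 remains; coinsurance $1,411 × 15% = $211.65. Cost to member: $565.65. OOP to date $565.65. Plan pays $1,765 − $565.65 = $1,199.35.
#2 ($3,400): deductible already satisfied, so member's share is 15% × $3,400 = $510. Member owes $510 (running OOP $1,075.65). Insurer: $3,400 − $510 = $2,890.
#3 ($9,467): deductible already satisfied, so member's share is 15% × $9,467 = $1,420.05. OOP would hit $2,495.70 > $1,900, so the cap limits the member to $1,900 − $1,075.65 = $824.35. Plan pays $9,467 − $824.35 = $8,642.65.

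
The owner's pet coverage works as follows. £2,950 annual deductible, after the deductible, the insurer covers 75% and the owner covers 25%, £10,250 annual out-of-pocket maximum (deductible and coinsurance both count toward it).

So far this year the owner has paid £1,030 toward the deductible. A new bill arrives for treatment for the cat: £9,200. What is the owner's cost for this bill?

£1,030 of the £2,950 deductible is already met, leaving £1,920.
The remaining £7,280 (= £9,200 − £1,920) moves to coinsurance.
Owner's 25% share of £7,280 is £1,820.
Owner responsibility before any cap: £1,920 + £1,820 = £3,740.
Cumulative spending £1,030 + £3,740 = £4,770 stays under the £10,250 maximum.

£3,740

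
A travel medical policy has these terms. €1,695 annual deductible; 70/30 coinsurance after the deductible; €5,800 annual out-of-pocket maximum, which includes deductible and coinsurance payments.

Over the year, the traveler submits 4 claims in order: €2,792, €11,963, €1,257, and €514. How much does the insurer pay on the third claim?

€1,070

Claim 1 (€2,792): deductible takes €1,695, €1,097 remains; traveler's 30% is €329.10. Traveler owes €2,024.10 (running OOP €2,024.10). Insurer: €2,792 − €2,024.10 = €767.90.
Claim 2 (€11,963): deductible met; 30% of €11,963 = €3,588.90. Cost to traveler: €3,588.90. OOP to date €5,613. Plan pays €11,963 − €3,588.90 = €8,374.10.
Claim 3 (€1,257): 30% coinsurance on €1,257 = €377.10. That would push OOP to €5,990.10, over the €5,800 cap, so traveler pays €5,800 − €5,613 = €187. Insurer: €1,257 − €187 = €1,070.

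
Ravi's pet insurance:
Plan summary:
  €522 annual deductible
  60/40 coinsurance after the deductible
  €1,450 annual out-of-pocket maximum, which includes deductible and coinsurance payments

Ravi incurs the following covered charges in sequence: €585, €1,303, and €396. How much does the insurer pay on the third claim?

€237.60

Claim 1 (€585): deductible takes €522, €63 remains; owner's 40% is €25.20. Owner pays €547.20; OOP now €547.20. Plan pays €585 − €547.20 = €37.80.
Claim 2 (€1,303): deductible met; 40% of €1,303 = €521.20. Owner owes €521.20 (running OOP €1,068.40). Plan pays €1,303 − €521.20 = €781.80.
Claim 3 (€396): deductible already satisfied, so owner's share is 40% × €396 = €158.40. Cost to owner: €158.40. OOP to date €1,226.80. Insurer: €396 − €158.40 = €237.60.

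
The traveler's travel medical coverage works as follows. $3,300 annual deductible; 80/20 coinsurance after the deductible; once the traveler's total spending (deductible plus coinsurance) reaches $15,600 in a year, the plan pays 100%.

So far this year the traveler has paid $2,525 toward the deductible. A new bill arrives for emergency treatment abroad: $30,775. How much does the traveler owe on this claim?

$6,775

$2,525 of the $3,300 deductible is already met, leaving $775.
The remaining $30,000 (= $30,775 − $775) moves to coinsurance.
Coinsurance: $30,000 × 20% = $6,000.
Traveler responsibility before any cap: $775 + $6,000 = $6,775.
Cumulative spending $2,525 + $6,775 = $9,300 stays under the $15,600 maximum.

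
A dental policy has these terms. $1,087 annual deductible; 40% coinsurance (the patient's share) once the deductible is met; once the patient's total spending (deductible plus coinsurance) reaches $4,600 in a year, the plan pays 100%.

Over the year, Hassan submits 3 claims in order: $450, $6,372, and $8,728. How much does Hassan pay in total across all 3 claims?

$4,600

Claim 1 — $450: entire amount goes to the deductible. Cost to patient: $450. OOP to date $450.
Claim 2 — $6,372: deductible takes $637, $5,735 remains; coinsurance $5,735 × 40% = $2,294. Patient pays $2,931; OOP now $3,381.
Claim 3 — $8,728: deductible already satisfied, so patient's share is 40% × $8,728 = $3,491.20. OOP would hit $6,872.20 > $4,600, so the cap limits the patient to $4,600 − $3,381 = $1,219.
Total paid by the patient: $450 + $2,931 + $1,219 = $4,600.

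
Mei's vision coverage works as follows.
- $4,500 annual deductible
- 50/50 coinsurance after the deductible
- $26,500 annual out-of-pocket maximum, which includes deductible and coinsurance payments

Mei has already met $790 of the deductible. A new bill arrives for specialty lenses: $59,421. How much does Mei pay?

Remaining deductible: $4,500 − $790 = $3,710.
That leaves $59,421 − $3,710 = $55,711 for coinsurance.
50% of $55,711 = $27,855.50 falls to the member.
Member responsibility before any cap: $3,710 + $27,855.50 = $31,565.50.
Adding $31,565.50 to the $790 already spent would give $32,355.50, which exceeds the $26,500 cap; the member pays just $26,500 − $790 = $25,710.

$25,710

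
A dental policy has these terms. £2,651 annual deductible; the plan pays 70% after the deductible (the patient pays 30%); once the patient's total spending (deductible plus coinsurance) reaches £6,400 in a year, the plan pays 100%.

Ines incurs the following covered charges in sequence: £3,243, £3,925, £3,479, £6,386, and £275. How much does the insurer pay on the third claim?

Claim 1 — £3,243: £2,651 to deductible, leaving £592; 30% of £592 = £177.60. Patient owes £2,828.60 (running OOP £2,828.60). Insurer: £3,243 − £2,828.60 = £414.40.
Claim 2 — £3,925: 30% coinsurance on £3,925 = £1,177.50. Cost to patient: £1,177.50. OOP to date £4,006.10. Plan pays £3,925 − £1,177.50 = £2,747.50.
Claim 3 — £3,479: deductible met; 30% of £3,479 = £1,043.70. Patient owes £1,043.70 (running OOP £5,049.80). Plan pays £3,479 − £1,043.70 = £2,435.30.

£2,435.30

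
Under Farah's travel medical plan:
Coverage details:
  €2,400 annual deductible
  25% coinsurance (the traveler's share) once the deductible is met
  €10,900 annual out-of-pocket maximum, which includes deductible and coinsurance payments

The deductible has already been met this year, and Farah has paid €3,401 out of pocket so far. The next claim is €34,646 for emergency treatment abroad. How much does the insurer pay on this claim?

The deductible is already satisfied, so the full bill goes to coinsurance.
Traveler's 25% share of €34,646 is €8,661.50.
Year-to-date out-of-pocket would reach €3,401 + €8,661.50 = €12,062.50, above the €10,900 maximum, so the traveler pays only €10,900 − €3,401 = €7,499.
Insurer pays the balance: €34,646 − €7,499 = €27,147.

€27,147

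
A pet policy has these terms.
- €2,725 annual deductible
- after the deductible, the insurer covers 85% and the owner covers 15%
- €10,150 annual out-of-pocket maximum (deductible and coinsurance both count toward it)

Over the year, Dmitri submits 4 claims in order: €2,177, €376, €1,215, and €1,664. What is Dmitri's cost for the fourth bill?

Claim 1 — €2,177: fully absorbed by the deductible. Owner pays €2,177; OOP now €2,177.
Claim 2 — €376: fully absorbed by the deductible. Owner pays €376; OOP now €2,553.
Claim 3 — €1,215: €172 finishes the deductible; €1,043 goes to coinsurance; owner's 15% is €156.45. Cost to owner: €328.45. OOP to date €2,881.45.
Claim 4 — €1,664: deductible already satisfied, so owner's share is 15% × €1,664 = €249.60. Owner owes €249.60 (running OOP €3,131.05).

€249.60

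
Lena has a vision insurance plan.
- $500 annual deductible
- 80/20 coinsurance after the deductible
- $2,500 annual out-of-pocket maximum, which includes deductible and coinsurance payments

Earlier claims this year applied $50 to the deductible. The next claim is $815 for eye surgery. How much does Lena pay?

$523

Deductible still to meet: $500 − $50 = $450.
That leaves $815 − $450 = $365 for coinsurance.
20% of $365 = $73 falls to the member.
So the member owes $450 + $73 = $523 before any cap.
Year-to-date out-of-pocket becomes $50 + $523 = $573, still under the $2,500 maximum, so no cap applies.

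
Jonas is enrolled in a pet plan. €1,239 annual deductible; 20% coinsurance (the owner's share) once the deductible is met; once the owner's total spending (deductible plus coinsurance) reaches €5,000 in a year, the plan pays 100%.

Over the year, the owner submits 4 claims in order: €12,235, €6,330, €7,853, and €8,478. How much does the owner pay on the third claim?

Claim 1 (€12,235): deductible takes €1,239, €10,996 remains; coinsurance €10,996 × 20% = €2,199.20. Cost to owner: €3,438.20. OOP to date €3,438.20.
Claim 2 (€6,330): deductible met; 20% of €6,330 = €1,266. Cost to owner: €1,266. OOP to date €4,704.20.
Claim 3 (€7,853): 20% coinsurance on €7,853 = €1,570.60. OOP would hit €6,274.80 > €5,000, so the cap limits the owner to €5,000 − €4,704.20 = €295.80.

€295.80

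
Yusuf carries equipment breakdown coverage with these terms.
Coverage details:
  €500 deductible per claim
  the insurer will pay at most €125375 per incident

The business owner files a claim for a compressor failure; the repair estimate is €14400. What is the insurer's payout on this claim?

Subtract the deductible: €14400 − €500 = €13900.
That's under the €125375 cap, so the insurer reimburses the full €13900.

€13900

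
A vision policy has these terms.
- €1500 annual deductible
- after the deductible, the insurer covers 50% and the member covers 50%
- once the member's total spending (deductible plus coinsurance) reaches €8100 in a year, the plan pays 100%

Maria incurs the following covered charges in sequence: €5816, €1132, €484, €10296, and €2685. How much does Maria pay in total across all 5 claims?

€8100

Claim 1 (€5816): €1500 finishes the deductible; €4316 goes to coinsurance; 50% of €4316 = €2158. Member owes €3658 (running OOP €3658).
Claim 2 (€1132): 50% coinsurance on €1132 = €566. Member owes €566 (running OOP €4224).
Claim 3 (€484): deductible met; 50% of €484 = €242. Member pays €242; OOP now €4466.
Claim 4 (€10296): deductible met; 50% of €10296 = €5148. OOP would hit €9614 > €8100, so the cap limits the member to €8100 − €4466 = €3634.
Claim 5 (€2685): deductible met; 50% of €2685 = €1342.50. That would push OOP to €9442.50, over the €8100 cap, so member pays €8100 − €8100 = €0.
Summing the member's payments: €3658 + €566 + €242 + €3634 + €0 = €8100.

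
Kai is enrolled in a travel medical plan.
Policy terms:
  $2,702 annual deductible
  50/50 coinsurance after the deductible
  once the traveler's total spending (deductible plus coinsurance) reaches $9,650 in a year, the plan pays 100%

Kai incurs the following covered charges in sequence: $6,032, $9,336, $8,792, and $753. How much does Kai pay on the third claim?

$615

Claim 1 ($6,032): $2,702 finishes the deductible; $3,330 goes to coinsurance; traveler's 50% is $1,665. Cost to traveler: $4,367. OOP to date $4,367.
Claim 2 ($9,336): deductible already satisfied, so traveler's share is 50% × $9,336 = $4,668. Traveler pays $4,668; OOP now $9,035.
Claim 3 ($8,792): 50% coinsurance on $8,792 = $4,396. Adding that to $9,035 gives $13,431, past the $9,650 cap; traveler pays only $9,650 − $9,035 = $615.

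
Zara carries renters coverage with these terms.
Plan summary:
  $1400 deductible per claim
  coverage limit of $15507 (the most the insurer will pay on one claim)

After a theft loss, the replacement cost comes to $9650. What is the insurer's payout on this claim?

$8250

Subtract the deductible: $9650 − $1400 = $8250.
That's under the $15507 cap, so the insurer reimburses the full $8250.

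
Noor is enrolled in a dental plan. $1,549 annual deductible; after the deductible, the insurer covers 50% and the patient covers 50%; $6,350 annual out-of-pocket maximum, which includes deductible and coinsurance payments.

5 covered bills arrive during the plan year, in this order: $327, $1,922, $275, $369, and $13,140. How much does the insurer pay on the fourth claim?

$184.50

Claim 1 ($327): fully absorbed by the deductible. Patient pays $327; OOP now $327. Insurer: $327 − $327 = $0.
Claim 2 ($1,922): $1,222 to deductible, leaving $700; 50% of $700 = $350. Patient pays $1,572; OOP now $1,899. Insurer: $1,922 − $1,572 = $350.
Claim 3 ($275): deductible met; 50% of $275 = $137.50. Cost to patient: $137.50. OOP to date $2,036.50. Insurer: $275 − $137.50 = $137.50.
Claim 4 ($369): deductible met; 50% of $369 = $184.50. Patient owes $184.50 (running OOP $2,221). Plan pays $369 − $184.50 = $184.50.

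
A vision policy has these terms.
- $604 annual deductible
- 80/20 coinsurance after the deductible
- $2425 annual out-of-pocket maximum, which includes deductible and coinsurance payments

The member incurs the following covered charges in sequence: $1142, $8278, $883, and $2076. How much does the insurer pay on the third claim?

Claim 1 — $1142: $604 to deductible, leaving $538; coinsurance $538 × 20% = $107.60. Member owes $711.60 (running OOP $711.60). Insurer: $1142 − $711.60 = $430.40.
Claim 2 — $8278: deductible met; 20% of $8278 = $1655.60. Member pays $1655.60; OOP now $2367.20. Plan pays $8278 − $1655.60 = $6622.40.
Claim 3 — $883: 20% coinsurance on $883 = $176.60. Adding that to $2367.20 gives $2543.80, past the $2425 cap; member pays only $2425 − $2367.20 = $57.80. Plan pays $883 − $57.80 = $825.20.

$825.20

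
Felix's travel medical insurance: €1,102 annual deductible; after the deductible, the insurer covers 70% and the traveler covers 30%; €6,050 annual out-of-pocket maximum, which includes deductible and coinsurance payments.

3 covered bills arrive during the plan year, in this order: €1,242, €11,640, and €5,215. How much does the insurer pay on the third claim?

Claim 1 (€1,242): €1,102 to deductible, leaving €140; coinsurance €140 × 30% = €42. Cost to traveler: €1,144. OOP to date €1,144. Plan pays €1,242 − €1,144 = €98.
Claim 2 (€11,640): 30% coinsurance on €11,640 = €3,492. Traveler pays €3,492; OOP now €4,636. Plan pays €11,640 − €3,492 = €8,148.
Claim 3 (€5,215): 30% coinsurance on €5,215 = €1,564.50. OOP would hit €6,200.50 > €6,050, so the cap limits the traveler to €6,050 − €4,636 = €1,414. Insurer: €5,215 − €1,414 = €3,801.

€3,801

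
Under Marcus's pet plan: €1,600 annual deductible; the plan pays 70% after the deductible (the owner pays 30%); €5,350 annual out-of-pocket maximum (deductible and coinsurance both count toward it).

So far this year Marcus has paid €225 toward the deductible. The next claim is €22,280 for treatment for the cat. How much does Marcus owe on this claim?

€225 of the €1,600 deductible is already met, leaving €1,375.
After the €1,375 deductible portion, €22,280 − €1,375 = €20,905 is subject to coinsurance.
Coinsurance: €20,905 × 30% = €6,271.50.
Owner responsibility before any cap: €1,375 + €6,271.50 = €7,646.50.
Adding €7,646.50 to the €225 already spent would give €7,871.50, which exceeds the €5,350 cap; the owner pays just €5,350 − €225 = €5,125.

€5,125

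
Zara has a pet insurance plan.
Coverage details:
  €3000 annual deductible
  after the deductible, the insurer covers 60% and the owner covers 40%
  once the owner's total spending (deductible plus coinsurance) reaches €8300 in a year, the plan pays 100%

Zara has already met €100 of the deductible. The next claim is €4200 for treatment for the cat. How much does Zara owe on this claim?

€3420

Deductible still to meet: €3000 − €100 = €2900.
After the €2900 deductible portion, €4200 − €2900 = €1300 is subject to coinsurance.
Owner's 40% share of €1300 is €520.
So the owner owes €2900 + €520 = €3420 before any cap.
Year-to-date out-of-pocket becomes €100 + €3420 = €3520, still under the €8300 maximum, so no cap applies.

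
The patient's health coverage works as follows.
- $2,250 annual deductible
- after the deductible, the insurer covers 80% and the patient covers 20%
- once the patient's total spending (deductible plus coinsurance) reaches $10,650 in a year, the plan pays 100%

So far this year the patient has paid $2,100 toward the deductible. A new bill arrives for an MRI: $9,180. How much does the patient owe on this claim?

Remaining deductible: $2,250 − $2,100 = $150.
The remaining $9,030 (= $9,180 − $150) moves to coinsurance.
20% of $9,030 = $1,806 falls to the patient.
Patient responsibility before any cap: $150 + $1,806 = $1,956.
Total out-of-pocket so far would be $2,100 + $1,956 = $4,056, below the $10,650 cap — no reduction.

$1,956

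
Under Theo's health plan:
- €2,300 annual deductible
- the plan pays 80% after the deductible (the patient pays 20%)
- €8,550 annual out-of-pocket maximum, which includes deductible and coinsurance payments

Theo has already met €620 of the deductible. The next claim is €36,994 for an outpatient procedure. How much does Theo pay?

€620 of the €2,300 deductible is already met, leaving €1,680.
After the €1,680 deductible portion, €36,994 − €1,680 = €35,314 is subject to coinsurance.
Patient's 20% share of €35,314 is €7,062.80.
So the patient owes €1,680 + €7,062.80 = €8,742.80 before any cap.
Year-to-date out-of-pocket would reach €620 + €8,742.80 = €9,362.80, above the €8,550 maximum, so the patient pays only €8,550 − €620 = €7,930.

€7,930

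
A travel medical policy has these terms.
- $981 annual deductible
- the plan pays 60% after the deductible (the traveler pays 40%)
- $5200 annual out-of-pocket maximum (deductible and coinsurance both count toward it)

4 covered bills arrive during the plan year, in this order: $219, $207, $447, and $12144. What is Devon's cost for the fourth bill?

$4327

#1 ($219): all of it applies to the deductible. Traveler pays $219; OOP now $219.
#2 ($207): all of it applies to the deductible. Traveler owes $207 (running OOP $426).
#3 ($447): all of it applies to the deductible. Traveler owes $447 (running OOP $873).
#4 ($12144): $108 finishes the deductible; $12036 goes to coinsurance; coinsurance $12036 × 40% = $4814.40. Claim cost before the cap: $108 + $4814.40 = $4922.40. OOP would hit $5795.40 > $5200, so the cap limits the traveler to $5200 − $873 = $4327.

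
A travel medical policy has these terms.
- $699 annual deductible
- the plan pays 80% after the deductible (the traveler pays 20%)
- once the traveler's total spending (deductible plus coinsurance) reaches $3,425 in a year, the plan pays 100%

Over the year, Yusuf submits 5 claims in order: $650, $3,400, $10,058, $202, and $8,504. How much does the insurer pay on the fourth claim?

Bill 1, $650: fully absorbed by the deductible. Cost to traveler: $650. OOP to date $650. Insurer: $650 − $650 = $0.
Bill 2, $3,400: deductible takes $49, $3,351 remains; 20% of $3,351 = $670.20. Traveler pays $719.20; OOP now $1,369.20. Plan pays $3,400 − $719.20 = $2,680.80.
Bill 3, $10,058: 20% coinsurance on $10,058 = $2,011.60. Cost to traveler: $2,011.60. OOP to date $3,380.80. Plan pays $10,058 − $2,011.60 = $8,046.40.
Bill 4, $202: deductible already satisfied, so traveler's share is 20% × $202 = $40.40. Traveler pays $40.40; OOP now $3,421.20. Insurer: $202 − $40.40 = $161.60.

$161.60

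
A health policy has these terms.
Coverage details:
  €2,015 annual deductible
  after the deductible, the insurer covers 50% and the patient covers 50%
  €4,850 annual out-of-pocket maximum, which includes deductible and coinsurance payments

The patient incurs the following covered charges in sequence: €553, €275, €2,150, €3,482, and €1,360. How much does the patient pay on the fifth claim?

€612.50

Bill 1, €553: all of it applies to the deductible. Patient owes €553 (running OOP €553).
Bill 2, €275: fully absorbed by the deductible. Patient pays €275; OOP now €828.
Bill 3, €2,150: €1,187 to deductible, leaving €963; patient's 50% is €481.50. Patient pays €1,668.50; OOP now €2,496.50.
Bill 4, €3,482: deductible met; 50% of €3,482 = €1,741. Cost to patient: €1,741. OOP to date €4,237.50.
Bill 5, €1,360: deductible already satisfied, so patient's share is 50% × €1,360 = €680. OOP would hit €4,917.50 > €4,850, so the cap limits the patient to €4,850 − €4,237.50 = €612.50.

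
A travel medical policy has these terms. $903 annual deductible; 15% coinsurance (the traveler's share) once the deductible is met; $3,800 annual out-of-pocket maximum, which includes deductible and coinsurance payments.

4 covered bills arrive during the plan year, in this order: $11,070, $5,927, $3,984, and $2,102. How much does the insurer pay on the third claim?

$3,501.10

#1 ($11,070): $903 finishes the deductible; $10,167 goes to coinsurance; traveler's 15% is $1,525.05. Cost to traveler: $2,428.05. OOP to date $2,428.05. Plan pays $11,070 − $2,428.05 = $8,641.95.
#2 ($5,927): 15% coinsurance on $5,927 = $889.05. Traveler pays $889.05; OOP now $3,317.10. Insurer: $5,927 − $889.05 = $5,037.95.
#3 ($3,984): 15% coinsurance on $3,984 = $597.60. Adding that to $3,317.10 gives $3,914.70, past the $3,800 cap; traveler pays only $3,800 − $3,317.10 = $482.90. Insurer: $3,984 − $482.90 = $3,501.10.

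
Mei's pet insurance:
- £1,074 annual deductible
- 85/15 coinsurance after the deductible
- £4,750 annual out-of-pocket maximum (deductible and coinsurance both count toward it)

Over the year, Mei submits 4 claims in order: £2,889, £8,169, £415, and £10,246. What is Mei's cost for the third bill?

£62.25

#1 (£2,889): £1,074 to deductible, leaving £1,815; owner's 15% is £272.25. Owner owes £1,346.25 (running OOP £1,346.25).
#2 (£8,169): 15% coinsurance on £8,169 = £1,225.35. Owner owes £1,225.35 (running OOP £2,571.60).
#3 (£415): 15% coinsurance on £415 = £62.25. Owner owes £62.25 (running OOP £2,633.85).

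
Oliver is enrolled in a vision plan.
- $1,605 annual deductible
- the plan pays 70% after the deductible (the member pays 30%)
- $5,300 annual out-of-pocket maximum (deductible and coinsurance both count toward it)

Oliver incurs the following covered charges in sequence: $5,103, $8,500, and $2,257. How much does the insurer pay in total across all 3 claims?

Claim 1 ($5,103): $1,605 to deductible, leaving $3,498; member's 30% is $1,049.40. Cost to member: $2,654.40. OOP to date $2,654.40. Plan pays $5,103 − $2,654.40 = $2,448.60.
Claim 2 ($8,500): 30% coinsurance on $8,500 = $2,550. Member pays $2,550; OOP now $5,204.40. Plan pays $8,500 − $2,550 = $5,950.
Claim 3 ($2,257): 30% coinsurance on $2,257 = $677.10. Adding that to $5,204.40 gives $5,881.50, past the $5,300 cap; member pays only $5,300 − $5,204.40 = $95.60. Insurer: $2,257 − $95.60 = $2,161.40.
Insurer total: $2,448.60 + $5,950 + $2,161.40 = $10,560.

$10,560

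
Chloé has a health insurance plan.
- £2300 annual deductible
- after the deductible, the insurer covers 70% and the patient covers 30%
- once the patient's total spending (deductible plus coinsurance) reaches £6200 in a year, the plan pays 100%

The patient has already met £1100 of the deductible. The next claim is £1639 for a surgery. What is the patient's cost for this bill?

£1100 of the £2300 deductible is already met, leaving £1200.
After the £1200 deductible portion, £1639 − £1200 = £439 is subject to coinsurance.
Patient's 30% share of £439 is £131.70.
Patient responsibility before any cap: £1200 + £131.70 = £1331.70.
Total out-of-pocket so far would be £1100 + £1331.70 = £2431.70, below the £6200 cap — no reduction.

£1331.70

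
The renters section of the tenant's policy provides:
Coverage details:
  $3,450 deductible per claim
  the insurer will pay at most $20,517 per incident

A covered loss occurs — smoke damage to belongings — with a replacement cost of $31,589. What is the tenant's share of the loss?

After the deductible, $31,589 − $3,450 = $28,139 remains.
Since $28,139 > $20,517, the payout is capped at $20,517.
Out of pocket: $31,589 − $20,517 = $11,072.

$11,072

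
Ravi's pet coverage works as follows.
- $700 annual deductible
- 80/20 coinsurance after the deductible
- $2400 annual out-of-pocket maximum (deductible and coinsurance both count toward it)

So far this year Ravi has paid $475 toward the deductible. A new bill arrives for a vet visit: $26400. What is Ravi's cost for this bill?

Remaining deductible: $700 − $475 = $225.
After the $225 deductible portion, $26400 − $225 = $26175 is subject to coinsurance.
Owner's 20% share of $26175 is $5235.
That puts the owner's cost at $225 + $5235 = $5460 before any cap.
That would bring total out-of-pocket to $5935, past the $2400 cap. The owner is capped at $2400 − $475 = $1925 on this claim.

$1925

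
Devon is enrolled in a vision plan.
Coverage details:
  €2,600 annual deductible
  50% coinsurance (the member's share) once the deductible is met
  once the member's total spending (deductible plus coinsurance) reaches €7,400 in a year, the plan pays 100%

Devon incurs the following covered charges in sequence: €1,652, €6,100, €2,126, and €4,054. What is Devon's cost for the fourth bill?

Claim 1 (€1,652): all of it applies to the deductible. Member owes €1,652 (running OOP €1,652).
Claim 2 (€6,100): €948 finishes the deductible; €5,152 goes to coinsurance; member's 50% is €2,576. Cost to member: €3,524. OOP to date €5,176.
Claim 3 (€2,126): deductible already satisfied, so member's share is 50% × €2,126 = €1,063. Cost to member: €1,063. OOP to date €6,239.
Claim 4 (€4,054): deductible already satisfied, so member's share is 50% × €4,054 = €2,027. OOP would hit €8,266 > €7,400, so the cap limits the member to €7,400 − €6,239 = €1,161.

€1,161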